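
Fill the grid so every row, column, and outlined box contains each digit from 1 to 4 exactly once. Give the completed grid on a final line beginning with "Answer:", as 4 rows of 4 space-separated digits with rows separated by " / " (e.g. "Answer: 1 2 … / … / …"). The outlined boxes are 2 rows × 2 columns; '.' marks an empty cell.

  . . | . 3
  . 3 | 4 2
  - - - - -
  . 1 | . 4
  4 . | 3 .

Step 1. [r4c2∈{2}] nothing but 2 survives at r4c2, so r4c2=2.
Step 2. [r1c1∈{1,2}] row 1 places 2 nowhere but r1c1 ⇒ r1c1=2.
Step 3. [r1c2∈{4}] r1c2 is down to just 4, so r1c2=4.
Step 4. [r2c1∈{1}] only 1 remains possible at r2c1, so r2c1=1.
Step 5. [r4c4∈{1}] r4c4's peers cover all but 1. So r4c4=1.
Step 6. [r1c3∈{1}] r1c3's peers cover all but 1, so r1c3=1.
Step 7. [r3c3∈{2}] r3c3's peers cover all but 2. So r3c3=2.
Step 8. [r3c1∈{3}] r3c1's peers cover all but 3, so r3c1=3.

Answer: 2 4 1 3 / 1 3 4 2 / 3 1 2 4 / 4 2 3 1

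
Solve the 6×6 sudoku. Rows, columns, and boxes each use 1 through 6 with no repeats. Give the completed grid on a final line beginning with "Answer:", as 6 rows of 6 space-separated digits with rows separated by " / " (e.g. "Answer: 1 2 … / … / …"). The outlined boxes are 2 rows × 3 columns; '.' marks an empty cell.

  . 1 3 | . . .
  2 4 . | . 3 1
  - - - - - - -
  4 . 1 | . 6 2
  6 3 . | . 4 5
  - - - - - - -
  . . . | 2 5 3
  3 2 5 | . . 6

Step 1. [r1c4∈{4,5,6}] in row 1, 6 fits only at r1c4 ⇒ r1c4=6.
Step 2. [r2c3∈{6}] nothing but 6 survives at r2c3, so r2c3=6.
Step 3. [r4c4∈{1}] r4c4 is down to just 1, so r4c4=1.
Step 4. [r4c3∈{2}] r4c3 has the single candidate 2 ⇒ r4c3=2.
Step 5. [r1c5∈{2}] r1c5's peers cover all but 2. So r1c5=2.
Step 6. [r1c1∈{5}] r1c1 is down to just 5. So r1c1=5.
Step 7. [r6c4∈{4}] only 4 remains possible at r6c4 ⇒ r6c4=4.
Step 8. [r1c6∈{4}] nothing but 4 survives at r1c6. So r1c6=4.
Step 9. [r5c3∈{4}] nothing but 4 survives at r5c3, so r5c3=4.
Step 10. [r6c5∈{1}] r6c5 has the single candidate 1. So r6c5=1.
Step 11. [r2c4∈{5}] only 5 remains possible at r2c4, so r2c4=5.
Step 12. [r3c4∈{3}] r3c4's peers cover all but 3. So r3c4=3.
Step 13. [r3c2∈{5}] r3c2 is down to just 5. So r3c2=5.
Step 14. [r5c1∈{1}] r5c1 is down to just 1. So r5c1=1.
Step 15. [r5c2∈{6}] r5c2 is down to just 6 ⇒ r5c2=6.

Answer: 5 1 3 6 2 4 / 2 4 6 5 3 1 / 4 5 1 3 6 2 / 6 3 2 1 4 5 / 1 6 4 2 5 3 / 3 2 5 4 1 6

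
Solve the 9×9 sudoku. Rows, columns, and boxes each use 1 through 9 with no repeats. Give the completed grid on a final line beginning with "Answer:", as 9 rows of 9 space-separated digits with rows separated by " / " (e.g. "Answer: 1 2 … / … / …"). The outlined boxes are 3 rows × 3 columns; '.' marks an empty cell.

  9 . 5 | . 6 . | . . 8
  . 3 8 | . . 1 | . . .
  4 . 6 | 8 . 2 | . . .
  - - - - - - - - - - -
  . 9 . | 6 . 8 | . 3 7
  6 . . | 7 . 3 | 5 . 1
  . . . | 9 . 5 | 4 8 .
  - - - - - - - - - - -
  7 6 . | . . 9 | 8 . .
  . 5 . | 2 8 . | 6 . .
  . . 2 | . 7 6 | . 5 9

Step 1. [r8c6∈{4}] nothing but 4 survives at r8c6, so r8c6=4.
Step 2. [r4c7∈{2}] only 2 remains possible at r4c7, so r4c7=2.
Step 3. [r2c8∈{2,4,6,7,9}] r2c8 is the only open cell in col 8 admitting 6. So r2c8=6.
Step 4. [r8c9∈{3}] nothing but 3 survives at r8c9. So r8c9=3.
Step 5. [r8c1∈{1}] r8c1's peers cover all but 1, so r8c1=1.
Step 6. [r2c7∈{7,9}] r2c7 is the only open cell in row 2 admitting 7, so r2c7=7.
Step 7. [r5c3∈{4}] r5c3 is down to just 4 ⇒ r5c3=4.
Step 8. [r9c7∈{1}] nothing but 1 survives at r9c7, so r9c7=1.
Step 9. [r7c3∈{3}] r7c3's peers cover all but 3, so r7c3=3.
Step 10. [r3c5∈{3,5,9}] r3c5 is the only open cell in col 5 admitting 3. So r3c5=3.
Step 11. [r1c4∈{4}] r1c4 has the single candidate 4 ⇒ r1c4=4.
Step 12. [r2c9∈{2,4,5}] 4 has one home in row 2: r2c9, so r2c9=4.
Step 13. [r3c2∈{1,7}] in row 3, 7 fits only at r3c2. So r3c2=7.
Step 14. [r1c2∈{1,2}] box 1 places 1 nowhere but r1c2, so r1c2=1.
Step 15. [r6c2∈{2}] r6c2 has the single candidate 2, so r6c2=2.
Step 16. [r6c5∈{1}] r6c5's peers cover all but 1. So r6c5=1.
Step 17. [r7c5∈{5}] r7c5's peers cover all but 5 ⇒ r7c5=5.
Step 18. [r9c1∈{8}] r9c1's peers cover all but 8 ⇒ r9c1=8.
Step 19. [r5c8∈{9}] r5c8 has the single candidate 9 ⇒ r5c8=9.
Step 20. [r7c8∈{2,4}] 4 has one home in row 7: r7c8. So r7c8=4.
Step 21. [r1c7∈{3}] r1c7 has the single candidate 3, so r1c7=3.
Step 22. [r4c5∈{4}] r4c5 is down to just 4. So r4c5=4.
Step 23. [r3c9∈{5}] nothing but 5 survives at r3c9, so r3c9=5.
Step 24. [r2c1∈{2}] r2c1 is down to just 2 ⇒ r2c1=2.
Step 25. [r3c8∈{1}] r3c8 is down to just 1 ⇒ r3c8=1.
Step 26. [r1c6∈{7}] r1c6 is down to just 7. So r1c6=7.
Step 27. [r6c1∈{3}] r6c1 is down to just 3, so r6c1=3.
Step 28. [r4c1∈{5}] r4c1 is down to just 5, so r4c1=5.
Step 29. [r7c9∈{2}] nothing but 2 survives at r7c9. So r7c9=2.
Step 30. [r6c9∈{6}] nothing but 6 survives at r6c9 ⇒ r6c9=6.
Step 31. [r9c2∈{4}] nothing but 4 survives at r9c2 ⇒ r9c2=4.
Step 32. [r6c3∈{7}] r6c3 is down to just 7. So r6c3=7.
Step 33. [r2c4∈{5}] r2c4 is down to just 5, so r2c4=5.
Step 34. [r5c5∈{2}] r5c5's peers cover all but 2 ⇒ r5c5=2.
Step 35. [r9c4∈{3}] only 3 remains possible at r9c4, so r9c4=3.
Step 36. [r2c5∈{9}] r2c5 has the single candidate 9, so r2c5=9.
Step 37. [r7c4∈{1}] only 1 remains possible at r7c4. So r7c4=1.
Step 38. [r4c3∈{1}] r4c3's peers cover all but 1, so r4c3=1.
Step 39. [r1c8∈{2}] only 2 remains possible at r1c8. So r1c8=2.
Step 40. [r5c2∈{8}] r5c2 has the single candidate 8. So r5c2=8.
Step 41. [r8c8∈{7}] only 7 remains possible at r8c8, so r8c8=7.
Step 42. [r3c7∈{9}] only 9 remains possible at r3c7. So r3c7=9.
Step 43. [r8c3∈{9}] r8c3 is down to just 9 ⇒ r8c3=9.

Answer: 9 1 5 4 6 7 3 2 8 / 2 3 8 5 9 1 7 6 4 / 4 7 6 8 3 2 9 1 5 / 5 9 1 6 4 8 2 3 7 / 6 8 4 7 2 3 5 9 1 / 3 2 7 9 1 5 4 8 6 / 7 6 3 1 5 9 8 4 2 / 1 5 9 2 8 4 6 7 3 / 8 4 2 3 7 6 1 5 9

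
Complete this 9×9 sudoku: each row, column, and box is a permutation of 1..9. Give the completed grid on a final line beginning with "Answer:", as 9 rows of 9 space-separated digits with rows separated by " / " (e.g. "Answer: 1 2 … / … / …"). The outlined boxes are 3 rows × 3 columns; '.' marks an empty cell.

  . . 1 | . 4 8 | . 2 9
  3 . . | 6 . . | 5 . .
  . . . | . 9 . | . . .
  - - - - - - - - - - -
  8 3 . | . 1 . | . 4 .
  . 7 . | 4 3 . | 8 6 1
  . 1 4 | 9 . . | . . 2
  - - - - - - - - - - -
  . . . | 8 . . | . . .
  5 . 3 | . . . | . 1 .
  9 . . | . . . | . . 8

Step 1. [r6c1∈{6}] r6c1 is down to just 6. So r6c1=6.
Step 2. [r7c8∈{3,5,7,9}] r7c8 is the only open cell in col 8 admitting 9 ⇒ r7c8=9.
Step 3. [r2c6∈{1,2,7}] across row 2, 1 lands solely at r2c6, so r2c6=1.
Step 4. [r1c1∈{7}] r1c1 has the single candidate 7, so r1c1=7.
Step 5. [r4c6∈{2,5,6,7}] across row 4, 6 lands solely at r4c6, so r4c6=6.
Step 6. [r5c1∈{2}] r5c1's peers cover all but 2. So r5c1=2.
Step 7. [r5c6∈{5}] r5c6 is down to just 5 ⇒ r5c6=5.
Step 8. [r6c6∈{7}] only 7 remains possible at r6c6. So r6c6=7.
Step 9. [r8c2∈{2,4,6,8}] row 8 places 8 nowhere but r8c2 ⇒ r8c2=8.
Step 10. [r6c7∈{3}] r6c7's peers cover all but 3. So r6c7=3.
Step 11. [r1c7∈{6}] r1c7's peers cover all but 6. So r1c7=6.
Step 12. [r3c1∈{4}] r3c1 is down to just 4 ⇒ r3c1=4.
Step 13. [r1c4∈{3,5}] row 1 places 3 nowhere but r1c4, so r1c4=3.
Step 14. [r3c6∈{2}] r3c6's peers cover all but 2, so r3c6=2.
Step 15. [r2c5∈{7}] r2c5's peers cover all but 7, so r2c5=7.
Step 16. [r3c4∈{5}] only 5 remains possible at r3c4 ⇒ r3c4=5.
Step 17. [r3c2∈{6}] r3c2's peers cover all but 6. So r3c2=6.
Step 18. [r2c9∈{4}] nothing but 4 survives at r2c9 ⇒ r2c9=4.
Step 19. [r5c3∈{9}] r5c3's peers cover all but 9, so r5c3=9.
Step 20. [r4c4∈{2}] nothing but 2 survives at r4c4 ⇒ r4c4=2.
Step 21. [r8c4∈{7}] only 7 remains possible at r8c4. So r8c4=7.
Step 22. [r6c8∈{5}] nothing but 5 survives at r6c8, so r6c8=5.
Step 23. [r7c9∈{3,5,6,7}] r7c9 is the only open cell in col 9 admitting 5 ⇒ r7c9=5.
Step 24. [r9c8∈{3,7}] 3 has one home in box 9: r9c8 ⇒ r9c8=3.
Step 25. [r9c6∈{4}] r9c6 is down to just 4 ⇒ r9c6=4.
Step 26. [r9c2∈{2}] only 2 remains possible at r9c2 ⇒ r9c2=2.
Step 27. [r9c7∈{7}] r9c7 has the single candidate 7, so r9c7=7.
Step 28. [r3c8∈{7,8}] r3c8 is the only open cell in col 8 admitting 7 ⇒ r3c8=7.
Step 29. [r8c7∈{2,4}] in row 8, 4 fits only at r8c7 ⇒ r8c7=4.
Step 30. [r9c3∈{6}] nothing but 6 survives at r9c3. So r9c3=6.
Step 31. [r8c5∈{2,6}] in row 8, 2 fits only at r8c5, so r8c5=2.
Step 32. [r3c3∈{8}] r3c3 is down to just 8, so r3c3=8.
Step 33. [r7c6∈{3}] r7c6 has the single candidate 3, so r7c6=3.
Step 34. [r8c9∈{6}] r8c9 has the single candidate 6. So r8c9=6.
Step 35. [r7c2∈{4}] r7c2 is down to just 4, so r7c2=4.
Step 36. [r1c2∈{5}] r1c2's peers cover all but 5 ⇒ r1c2=5.
Step 37. [r4c9∈{7}] nothing but 7 survives at r4c9 ⇒ r4c9=7.
Step 38. [r7c5∈{6}] only 6 remains possible at r7c5, so r7c5=6.
Step 39. [r7c3∈{7}] nothing but 7 survives at r7c3. So r7c3=7.
Step 40. [r2c8∈{8}] r2c8 has the single candidate 8, so r2c8=8.
Step 41. [r8c6∈{9}] only 9 remains possible at r8c6 ⇒ r8c6=9.
Step 42. [r4c3∈{5}] only 5 remains possible at r4c3, so r4c3=5.
Step 43. [r4c7∈{9}] r4c7's peers cover all but 9. So r4c7=9.
Step 44. [r2c3∈{2}] r2c3 has the single candidate 2, so r2c3=2.
Step 45. [r9c5∈{5}] only 5 remains possible at r9c5. So r9c5=5.
Step 46. [r3c9∈{3}] nothing but 3 survives at r3c9 ⇒ r3c9=3.
Step 47. [r3c7∈{1}] only 1 remains possible at r3c7. So r3c7=1.
Step 48. [r9c4∈{1}] r9c4's peers cover all but 1. So r9c4=1.
Step 49. [r7c7∈{2}] r7c7's peers cover all but 2, so r7c7=2.
Step 50. [r2c2∈{9}] r2c2 is down to just 9, so r2c2=9.
Step 51. [r6c5∈{8}] r6c5 has the single candidate 8. So r6c5=8.
Step 52. [r7c1∈{1}] nothing but 1 survives at r7c1. So r7c1=1.

Answer: 7 5 1 3 4 8 6 2 9 / 3 9 2 6 7 1 5 8 4 / 4 6 8 5 9 2 1 7 3 / 8 3 5 2 1 6 9 4 7 / 2 7 9 4 3 5 8 6 1 / 6 1 4 9 8 7 3 5 2 / 1 4 7 8 6 3 2 9 5 / 5 8 3 7 2 9 4 1 6 / 9 2 6 1 5 4 7 3 8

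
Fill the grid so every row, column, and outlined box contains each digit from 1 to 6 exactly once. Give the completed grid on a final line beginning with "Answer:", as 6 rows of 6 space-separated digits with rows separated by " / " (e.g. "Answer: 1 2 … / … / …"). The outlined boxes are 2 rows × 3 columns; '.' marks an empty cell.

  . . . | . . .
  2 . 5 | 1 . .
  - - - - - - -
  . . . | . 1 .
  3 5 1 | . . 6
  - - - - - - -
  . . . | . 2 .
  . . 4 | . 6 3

Step 1. [r2c6∈{4}] nothing but 4 survives at r2c6. So r2c6=4.
Step 2. [r1c4∈{2,3,5,6}] in col 4, 6 fits only at r1c4. So r1c4=6.
Step 3. [r1c3∈{3}] r1c3 is down to just 3 ⇒ r1c3=3.
Step 4. [r6c4∈{5}] nothing but 5 survives at r6c4 ⇒ r6c4=5.
Step 5. [r3c3∈{2,6}] across col 3, 2 lands solely at r3c3. So r3c3=2.
Step 6. [r6c1∈{1}] r6c1 has the single candidate 1 ⇒ r6c1=1.
Step 7. [r5c4∈{4}] only 4 remains possible at r5c4 ⇒ r5c4=4.
Step 8. [r1c1∈{4}] only 4 remains possible at r1c1, so r1c1=4.
Step 9. [r5c3∈{6}] r5c3 is down to just 6, so r5c3=6.
Step 10. [r1c5∈{5}] r1c5 has the single candidate 5 ⇒ r1c5=5.
Step 11. [r3c2∈{4,6}] r3c2 is the only open cell in row 3 admitting 4 ⇒ r3c2=4.
Step 12. [r5c6∈{1}] nothing but 1 survives at r5c6. So r5c6=1.
Step 13. [r4c5∈{4}] only 4 remains possible at r4c5 ⇒ r4c5=4.
Step 14. [r3c4∈{3}] only 3 remains possible at r3c4. So r3c4=3.
Step 15. [r1c6∈{2}] r1c6 is down to just 2. So r1c6=2.
Step 16. [r5c2∈{3}] nothing but 3 survives at r5c2. So r5c2=3.
Step 17. [r4c4∈{2}] r4c4's peers cover all but 2, so r4c4=2.
Step 18. [r2c5∈{3}] only 3 remains possible at r2c5 ⇒ r2c5=3.
Step 19. [r6c2∈{2}] r6c2 is down to just 2 ⇒ r6c2=2.
Step 20. [r1c2∈{1}] nothing but 1 survives at r1c2, so r1c2=1.
Step 21. [r2c2∈{6}] r2c2 has the single candidate 6 ⇒ r2c2=6.
Step 22. [r5c1∈{5}] r5c1's peers cover all but 5 ⇒ r5c1=5.
Step 23. [r3c6∈{5}] only 5 remains possible at r3c6. So r3c6=5.
Step 24. [r3c1∈{6}] r3c1 has the single candidate 6. So r3c1=6.

Answer: 4 1 3 6 5 2 / 2 6 5 1 3 4 / 6 4 2 3 1 5 / 3 5 1 2 4 6 / 5 3 6 4 2 1 / 1 2 4 5 6 3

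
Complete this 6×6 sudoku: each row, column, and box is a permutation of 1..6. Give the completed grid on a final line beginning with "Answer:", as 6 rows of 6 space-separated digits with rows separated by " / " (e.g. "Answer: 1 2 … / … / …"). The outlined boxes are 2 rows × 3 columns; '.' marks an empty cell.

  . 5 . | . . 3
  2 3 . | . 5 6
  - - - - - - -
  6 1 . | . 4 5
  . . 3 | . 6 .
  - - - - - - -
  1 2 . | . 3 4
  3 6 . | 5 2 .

Step 1. [r1c1∈{4}] r1c1 is down to just 4, so r1c1=4.
Step 2. [r1c4∈{1,2}] in row 1, 2 fits only at r1c4 ⇒ r1c4=2.
Step 3. [r2c3∈{1}] r2c3's peers cover all but 1. So r2c3=1.
Step 4. [r6c6∈{1}] nothing but 1 survives at r6c6, so r6c6=1.
Step 5. [r4c2∈{4}] only 4 remains possible at r4c2. So r4c2=4.
Step 6. [r5c3∈{5}] r5c3's peers cover all but 5 ⇒ r5c3=5.
Step 7. [r5c4∈{6}] only 6 remains possible at r5c4, so r5c4=6.
Step 8. [r6c3∈{4}] r6c3's peers cover all but 4. So r6c3=4.
Step 9. [r3c4∈{3}] r3c4 has the single candidate 3, so r3c4=3.
Step 10. [r3c3∈{2}] r3c3 is down to just 2, so r3c3=2.
Step 11. [r1c3∈{6}] only 6 remains possible at r1c3, so r1c3=6.
Step 12. [r2c4∈{4}] r2c4 has the single candidate 4 ⇒ r2c4=4.
Step 13. [r1c5∈{1}] nothing but 1 survives at r1c5, so r1c5=1.
Step 14. [r4c1∈{5}] r4c1 has the single candidate 5, so r4c1=5.
Step 15. [r4c4∈{1}] r4c4 is down to just 1 ⇒ r4c4=1.
Step 16. [r4c6∈{2}] only 2 remains possible at r4c6 ⇒ r4c6=2.

Answer: 4 5 6 2 1 3 / 2 3 1 4 5 6 / 6 1 2 3 4 5 / 5 4 3 1 6 2 / 1 2 5 6 3 4 / 3 6 4 5 2 1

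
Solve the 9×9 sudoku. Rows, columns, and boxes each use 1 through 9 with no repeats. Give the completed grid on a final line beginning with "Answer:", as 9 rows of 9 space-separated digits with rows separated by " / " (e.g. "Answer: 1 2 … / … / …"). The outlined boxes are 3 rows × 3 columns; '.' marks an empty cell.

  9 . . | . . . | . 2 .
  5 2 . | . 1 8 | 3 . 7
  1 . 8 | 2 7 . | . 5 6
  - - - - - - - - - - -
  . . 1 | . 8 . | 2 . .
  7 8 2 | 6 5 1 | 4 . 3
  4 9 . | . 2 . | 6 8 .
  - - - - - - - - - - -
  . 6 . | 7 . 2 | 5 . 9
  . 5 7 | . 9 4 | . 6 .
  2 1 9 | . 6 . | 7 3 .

Step 1. [r1c5∈{3,4}] r1c5 is the only open cell in col 5 admitting 4. So r1c5=4.
Step 2. [r4c2∈{3}] r4c2 is down to just 3. So r4c2=3.
Step 3. [r1c3∈{3,6}] r1c3 is the only open cell in box 1 admitting 3, so r1c3=3.
Step 4. [r8c4∈{1,3,8}] 1 has one home in col 4: r8c4 ⇒ r8c4=1.
Step 5. [r8c7∈{8}] r8c7 has the single candidate 8. So r8c7=8.
Step 6. [r2c8∈{4,9}] across box 3, 4 lands solely at r2c8 ⇒ r2c8=4.
Step 7. [r6c9∈{1,5}] r6c9 is the only open cell in row 6 admitting 1, so r6c9=1.
Step 8. [r4c8∈{7,9}] across col 8, 7 lands solely at r4c8 ⇒ r4c8=7.
Step 9. [r4c6∈{9}] r4c6 is down to just 9 ⇒ r4c6=9.
Step 10. [r9c6∈{5}] only 5 remains possible at r9c6. So r9c6=5.
Step 11. [r3c6∈{3}] r3c6 has the single candidate 3, so r3c6=3.
Step 12. [r8c1∈{3}] r8c1 is down to just 3 ⇒ r8c1=3.
Step 13. [r7c1∈{8}] r7c1's peers cover all but 8. So r7c1=8.
Step 14. [r7c8∈{1}] r7c8 is down to just 1, so r7c8=1.
Step 15. [r7c5∈{3}] r7c5's peers cover all but 3 ⇒ r7c5=3.
Step 16. [r8c9∈{2}] r8c9's peers cover all but 2. So r8c9=2.
Step 17. [r1c2∈{7}] nothing but 7 survives at r1c2, so r1c2=7.
Step 18. [r7c3∈{4}] r7c3's peers cover all but 4 ⇒ r7c3=4.
Step 19. [r6c3∈{5}] only 5 remains possible at r6c3 ⇒ r6c3=5.
Step 20. [r6c4∈{3}] nothing but 3 survives at r6c4 ⇒ r6c4=3.
Step 21. [r3c7∈{9}] r3c7's peers cover all but 9 ⇒ r3c7=9.
Step 22. [r2c3∈{6}] r2c3 is down to just 6 ⇒ r2c3=6.
Step 23. [r1c9∈{8}] nothing but 8 survives at r1c9 ⇒ r1c9=8.
Step 24. [r6c6∈{7}] r6c6 is down to just 7 ⇒ r6c6=7.
Step 25. [r9c9∈{4}] r9c9's peers cover all but 4. So r9c9=4.
Step 26. [r1c4∈{5}] r1c4 is down to just 5 ⇒ r1c4=5.
Step 27. [r9c4∈{8}] r9c4 has the single candidate 8. So r9c4=8.
Step 28. [r2c4∈{9}] only 9 remains possible at r2c4 ⇒ r2c4=9.
Step 29. [r3c2∈{4}] r3c2's peers cover all but 4. So r3c2=4.
Step 30. [r5c8∈{9}] only 9 remains possible at r5c8, so r5c8=9.
Step 31. [r4c9∈{5}] only 5 remains possible at r4c9, so r4c9=5.
Step 32. [r4c1∈{6}] only 6 remains possible at r4c1, so r4c1=6.
Step 33. [r1c6∈{6}] r1c6 is down to just 6 ⇒ r1c6=6.
Step 34. [r1c7∈{1}] r1c7 is down to just 1 ⇒ r1c7=1.
Step 35. [r4c4∈{4}] r4c4 has the single candidate 4. So r4c4=4.

Answer: 9 7 3 5 4 6 1 2 8 / 5 2 6 9 1 8 3 4 7 / 1 4 8 2 7 3 9 5 6 / 6 3 1 4 8 9 2 7 5 / 7 8 2 6 5 1 4 9 3 / 4 9 5 3 2 7 6 8 1 / 8 6 4 7 3 2 5 1 9 / 3 5 7 1 9 4 8 6 2 / 2 1 9 8 6 5 7 3 4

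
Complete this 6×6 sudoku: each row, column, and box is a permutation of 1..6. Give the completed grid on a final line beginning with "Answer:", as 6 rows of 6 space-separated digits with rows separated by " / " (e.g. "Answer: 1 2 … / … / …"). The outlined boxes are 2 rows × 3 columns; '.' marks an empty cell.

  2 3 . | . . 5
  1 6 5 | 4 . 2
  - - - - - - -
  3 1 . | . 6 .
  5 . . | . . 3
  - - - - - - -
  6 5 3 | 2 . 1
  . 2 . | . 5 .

Step 1. [r4c5∈{1,2,4}] 2 has one home in col 5: r4c5, so r4c5=2.
Step 2. [r1c3∈{4}] nothing but 4 survives at r1c3 ⇒ r1c3=4.
Step 3. [r1c4∈{1,6}] in row 1, 6 fits only at r1c4. So r1c4=6.
Step 4. [r6c6∈{4,6}] in row 6, 6 fits only at r6c6. So r6c6=6.
Step 5. [r5c5∈{4}] r5c5's peers cover all but 4, so r5c5=4.
Step 6. [r6c4∈{3}] nothing but 3 survives at r6c4, so r6c4=3.
Step 7. [r6c3∈{1}] r6c3 is down to just 1. So r6c3=1.
Step 8. [r4c3∈{6}] r4c3 is down to just 6. So r4c3=6.
Step 9. [r3c6∈{4}] r3c6 has the single candidate 4 ⇒ r3c6=4.
Step 10. [r3c4∈{5}] r3c4's peers cover all but 5. So r3c4=5.
Step 11. [r4c2∈{4}] only 4 remains possible at r4c2. So r4c2=4.
Step 12. [r1c5∈{1}] nothing but 1 survives at r1c5. So r1c5=1.
Step 13. [r2c5∈{3}] r2c5's peers cover all but 3, so r2c5=3.
Step 14. [r4c4∈{1}] r4c4 has the single candidate 1. So r4c4=1.
Step 15. [r3c3∈{2}] r3c3's peers cover all but 2. So r3c3=2.
Step 16. [r6c1∈{4}] r6c1 has the single candidate 4 ⇒ r6c1=4.

Answer: 2 3 4 6 1 5 / 1 6 5 4 3 2 / 3 1 2 5 6 4 / 5 4 6 1 2 3 / 6 5 3 2 4 1 / 4 2 1 3 5 6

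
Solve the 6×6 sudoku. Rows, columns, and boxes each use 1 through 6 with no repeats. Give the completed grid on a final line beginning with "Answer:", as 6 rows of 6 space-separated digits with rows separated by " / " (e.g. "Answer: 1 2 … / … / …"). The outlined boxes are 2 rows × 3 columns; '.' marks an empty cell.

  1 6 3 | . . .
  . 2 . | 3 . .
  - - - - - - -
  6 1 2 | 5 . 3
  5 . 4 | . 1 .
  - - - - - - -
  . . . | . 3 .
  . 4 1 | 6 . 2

Step 1. [r2c6∈{1,4,5,6}] across row 2, 1 lands solely at r2c6. So r2c6=1.
Step 2. [r1c5∈{2,4,5}] in col 5, 2 fits only at r1c5. So r1c5=2.
Step 3. [r1c4∈{4}] r1c4 is down to just 4 ⇒ r1c4=4.
Step 4. [r2c3∈{5}] nothing but 5 survives at r2c3, so r2c3=5.
Step 5. [r5c2∈{5}] r5c2 has the single candidate 5, so r5c2=5.
Step 6. [r4c2∈{3}] only 3 remains possible at r4c2. So r4c2=3.
Step 7. [r1c6∈{5}] only 5 remains possible at r1c6. So r1c6=5.
Step 8. [r5c6∈{4}] nothing but 4 survives at r5c6 ⇒ r5c6=4.
Step 9. [r4c6∈{6}] r4c6 has the single candidate 6 ⇒ r4c6=6.
Step 10. [r4c4∈{2}] r4c4's peers cover all but 2, so r4c4=2.
Step 11. [r3c5∈{4}] nothing but 4 survives at r3c5, so r3c5=4.
Step 12. [r2c5∈{6}] r2c5 is down to just 6. So r2c5=6.
Step 13. [r5c1∈{2}] r5c1 has the single candidate 2 ⇒ r5c1=2.
Step 14. [r6c1∈{3}] r6c1 has the single candidate 3 ⇒ r6c1=3.
Step 15. [r5c4∈{1}] only 1 remains possible at r5c4. So r5c4=1.
Step 16. [r2c1∈{4}] r2c1 is down to just 4. So r2c1=4.
Step 17. [r6c5∈{5}] r6c5 has the single candidate 5. So r6c5=5.
Step 18. [r5c3∈{6}] only 6 remains possible at r5c3 ⇒ r5c3=6.

Answer: 1 6 3 4 2 5 / 4 2 5 3 6 1 / 6 1 2 5 4 3 / 5 3 4 2 1 6 / 2 5 6 1 3 4 / 3 4 1 6 5 2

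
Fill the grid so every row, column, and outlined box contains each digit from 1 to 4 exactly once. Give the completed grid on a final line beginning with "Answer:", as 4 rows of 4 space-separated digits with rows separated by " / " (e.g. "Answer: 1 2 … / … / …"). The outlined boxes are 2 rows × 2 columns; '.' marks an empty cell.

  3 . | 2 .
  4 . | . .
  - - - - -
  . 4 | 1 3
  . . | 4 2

Step 1. [r1c2∈{1}] only 1 remains possible at r1c2. So r1c2=1.
Step 2. [r2c4∈{1}] r2c4 has the single candidate 1, so r2c4=1.
Step 3. [r1c4∈{4}] r1c4 is down to just 4. So r1c4=4.
Step 4. [r2c2∈{2}] nothing but 2 survives at r2c2, so r2c2=2.
Step 5. [r4c1∈{1}] r4c1 has the single candidate 1 ⇒ r4c1=1.
Step 6. [r2c3∈{3}] r2c3's peers cover all but 3 ⇒ r2c3=3.
Step 7. [r4c2∈{3}] r4c2 is down to just 3, so r4c2=3.
Step 8. [r3c1∈{2}] r3c1 has the single candidate 2, so r3c1=2.

Answer: 3 1 2 4 / 4 2 3 1 / 2 4 1 3 / 1 3 4 2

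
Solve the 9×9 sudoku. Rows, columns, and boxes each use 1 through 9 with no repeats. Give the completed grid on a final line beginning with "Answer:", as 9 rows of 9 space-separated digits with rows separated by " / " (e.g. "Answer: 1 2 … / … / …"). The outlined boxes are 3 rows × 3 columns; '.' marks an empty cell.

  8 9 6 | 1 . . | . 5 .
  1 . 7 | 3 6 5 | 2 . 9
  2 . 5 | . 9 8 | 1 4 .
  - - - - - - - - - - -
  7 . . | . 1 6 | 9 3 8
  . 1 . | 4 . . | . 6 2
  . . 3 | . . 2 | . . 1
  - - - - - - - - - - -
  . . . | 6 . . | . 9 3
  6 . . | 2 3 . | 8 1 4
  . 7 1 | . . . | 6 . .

Step 1. [r7c7∈{5,7}] box 9 places 7 nowhere but r7c7, so r7c7=7.
Step 2. [r8c2∈{5}] nothing but 5 survives at r8c2, so r8c2=5.
Step 3. [r7c1∈{4}] nothing but 4 survives at r7c1. So r7c1=4.
Step 4. [r7c5∈{5,8}] r7c5 is the only open cell in row 7 admitting 5. So r7c5=5.
Step 5. [r3c4∈{7}] r3c4 is down to just 7. So r3c4=7.
Step 6. [r8c3∈{9}] r8c3's peers cover all but 9. So r8c3=9.
Step 7. [r4c3∈{2,4}] across col 3, 4 lands solely at r4c3 ⇒ r4c3=4.
Step 8. [r5c3∈{8}] r5c3's peers cover all but 8 ⇒ r5c3=8.
Step 9. [r5c7∈{5}] only 5 remains possible at r5c7. So r5c7=5.
Step 10. [r1c6∈{4}] r1c6's peers cover all but 4 ⇒ r1c6=4.
Step 11. [r5c6∈{3,7,9}] across row 5, 3 lands solely at r5c6 ⇒ r5c6=3.
Step 12. [r6c4∈{5,8,9}] in box 5, 9 fits only at r6c4, so r6c4=9.
Step 13. [r6c5∈{7,8}] row 6 places 8 nowhere but r6c5 ⇒ r6c5=8.
Step 14. [r7c2∈{2,8}] row 7 places 8 nowhere but r7c2 ⇒ r7c2=8.
Step 15. [r2c2∈{4}] r2c2 is down to just 4, so r2c2=4.
Step 16. [r9c9∈{5}] nothing but 5 survives at r9c9, so r9c9=5.
Step 17. [r9c5∈{4}] nothing but 4 survives at r9c5 ⇒ r9c5=4.
Step 18. [r6c8∈{7}] r6c8 has the single candidate 7, so r6c8=7.
Step 19. [r9c1∈{3}] nothing but 3 survives at r9c1 ⇒ r9c1=3.
Step 20. [r9c6∈{9}] r9c6's peers cover all but 9. So r9c6=9.
Step 21. [r1c5∈{2}] only 2 remains possible at r1c5 ⇒ r1c5=2.
Step 22. [r5c1∈{9}] only 9 remains possible at r5c1. So r5c1=9.
Step 23. [r3c2∈{3}] only 3 remains possible at r3c2, so r3c2=3.
Step 24. [r2c8∈{8}] nothing but 8 survives at r2c8, so r2c8=8.
Step 25. [r4c4∈{5}] r4c4's peers cover all but 5. So r4c4=5.
Step 26. [r6c7∈{4}] r6c7's peers cover all but 4, so r6c7=4.
Step 27. [r7c3∈{2}] r7c3's peers cover all but 2, so r7c3=2.
Step 28. [r5c5∈{7}] r5c5 is down to just 7. So r5c5=7.
Step 29. [r9c4∈{8}] r9c4's peers cover all but 8 ⇒ r9c4=8.
Step 30. [r7c6∈{1}] r7c6 is down to just 1, so r7c6=1.
Step 31. [r1c9∈{7}] r1c9 is down to just 7, so r1c9=7.
Step 32. [r8c6∈{7}] r8c6 is down to just 7, so r8c6=7.
Step 33. [r9c8∈{2}] r9c8 has the single candidate 2. So r9c8=2.
Step 34. [r1c7∈{3}] only 3 remains possible at r1c7. So r1c7=3.
Step 35. [r4c2∈{2}] only 2 remains possible at r4c2, so r4c2=2.
Step 36. [r6c2∈{6}] r6c2 is down to just 6. So r6c2=6.
Step 37. [r6c1∈{5}] r6c1 is down to just 5. So r6c1=5.
Step 38. [r3c9∈{6}] r3c9 is down to just 6. So r3c9=6.

Answer: 8 9 6 1 2 4 3 5 7 / 1 4 7 3 6 5 2 8 9 / 2 3 5 7 9 8 1 4 6 / 7 2 4 5 1 6 9 3 8 / 9 1 8 4 7 3 5 6 2 / 5 6 3 9 8 2 4 7 1 / 4 8 2 6 5 1 7 9 3 / 6 5 9 2 3 7 8 1 4 / 3 7 1 8 4 9 6 2 5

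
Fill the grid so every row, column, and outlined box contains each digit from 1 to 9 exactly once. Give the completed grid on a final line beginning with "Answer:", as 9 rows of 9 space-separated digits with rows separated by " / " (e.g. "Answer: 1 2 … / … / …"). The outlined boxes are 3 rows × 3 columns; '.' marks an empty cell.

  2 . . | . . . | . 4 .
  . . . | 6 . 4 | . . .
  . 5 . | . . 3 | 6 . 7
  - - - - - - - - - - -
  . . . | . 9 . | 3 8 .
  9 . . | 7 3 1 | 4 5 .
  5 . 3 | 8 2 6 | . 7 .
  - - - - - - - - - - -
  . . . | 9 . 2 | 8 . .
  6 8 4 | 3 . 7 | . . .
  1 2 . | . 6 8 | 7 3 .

Step 1. [r5c2∈{6}] r5c2 is down to just 6, so r5c2=6.
Step 2. [r1c6∈{5,9}] in col 6, 9 fits only at r1c6 ⇒ r1c6=9.
Step 3. [r2c2∈{1,3,7,9}] 9 has one home in col 2: r2c2 ⇒ r2c2=9.
Step 4. [r5c9∈{2}] r5c9's peers cover all but 2. So r5c9=2.
Step 5. [r4c4∈{4,5}] box 5 places 4 nowhere but r4c4. So r4c4=4.
Step 6. [r9c4∈{5}] r9c4 is down to just 5, so r9c4=5.
Step 7. [r1c4∈{1}] r1c4's peers cover all but 1, so r1c4=1.
Step 8. [r1c7∈{5}] r1c7's peers cover all but 5. So r1c7=5.
Step 9. [r3c5∈{8}] nothing but 8 survives at r3c5 ⇒ r3c5=8.
Step 10. [r2c1∈{3,7,8}] in col 1, 8 fits only at r2c1, so r2c1=8.
Step 11. [r8c5∈{1}] r8c5's peers cover all but 1, so r8c5=1.
Step 12. [r3c8∈{1,2,9}] 9 has one home in row 3: r3c8. So r3c8=9.
Step 13. [r4c1∈{7}] r4c1 is down to just 7 ⇒ r4c1=7.
Step 14. [r1c5∈{7}] only 7 remains possible at r1c5, so r1c5=7.
Step 15. [r4c2∈{1}] nothing but 1 survives at r4c2 ⇒ r4c2=1.
Step 16. [r8c9∈{5,9}] across row 8, 5 lands solely at r8c9 ⇒ r8c9=5.
Step 17. [r8c7∈{2,9}] 9 has one home in row 8: r8c7, so r8c7=9.
Step 18. [r1c2∈{3}] r1c2 has the single candidate 3, so r1c2=3.
Step 19. [r7c8∈{1,6}] r7c8 is the only open cell in col 8 admitting 6. So r7c8=6.
Step 20. [r2c8∈{1,2}] in col 8, 1 fits only at r2c8. So r2c8=1.
Step 21. [r7c9∈{1,4}] r7c9 is the only open cell in row 7 admitting 1 ⇒ r7c9=1.
Step 22. [r7c2∈{7}] r7c2's peers cover all but 7, so r7c2=7.
Step 23. [r1c9∈{8}] nothing but 8 survives at r1c9, so r1c9=8.
Step 24. [r6c9∈{9}] r6c9's peers cover all but 9 ⇒ r6c9=9.
Step 25. [r9c9∈{4}] nothing but 4 survives at r9c9, so r9c9=4.
Step 26. [r6c7∈{1}] only 1 remains possible at r6c7. So r6c7=1.
Step 27. [r3c4∈{2}] only 2 remains possible at r3c4 ⇒ r3c4=2.
Step 28. [r4c6∈{5}] r4c6 has the single candidate 5. So r4c6=5.
Step 29. [r9c3∈{9}] r9c3 has the single candidate 9, so r9c3=9.
Step 30. [r2c7∈{2}] nothing but 2 survives at r2c7. So r2c7=2.
Step 31. [r3c3∈{1}] r3c3 has the single candidate 1, so r3c3=1.
Step 32. [r1c3∈{6}] r1c3's peers cover all but 6 ⇒ r1c3=6.
Step 33. [r7c1∈{3}] r7c1 is down to just 3, so r7c1=3.
Step 34. [r5c3∈{8}] r5c3's peers cover all but 8 ⇒ r5c3=8.
Step 35. [r7c5∈{4}] only 4 remains possible at r7c5 ⇒ r7c5=4.
Step 36. [r6c2∈{4}] r6c2 has the single candidate 4, so r6c2=4.
Step 37. [r2c3∈{7}] r2c3 is down to just 7, so r2c3=7.
Step 38. [r3c1∈{4}] only 4 remains possible at r3c1 ⇒ r3c1=4.
Step 39. [r2c5∈{5}] r2c5's peers cover all but 5. So r2c5=5.
Step 40. [r4c9∈{6}] r4c9's peers cover all but 6 ⇒ r4c9=6.
Step 41. [r8c8∈{2}] r8c8 is down to just 2 ⇒ r8c8=2.
Step 42. [r4c3∈{2}] nothing but 2 survives at r4c3, so r4c3=2.
Step 43. [r2c9∈{3}] r2c9's peers cover all but 3. So r2c9=3.
Step 44. [r7c3∈{5}] r7c3's peers cover all but 5 ⇒ r7c3=5.

Answer: 2 3 6 1 7 9 5 4 8 / 8 9 7 6 5 4 2 1 3 / 4 5 1 2 8 3 6 9 7 / 7 1 2 4 9 5 3 8 6 / 9 6 8 7 3 1 4 5 2 / 5 4 3 8 2 6 1 7 9 / 3 7 5 9 4 2 8 6 1 / 6 8 4 3 1 7 9 2 5 / 1 2 9 5 6 8 7 3 4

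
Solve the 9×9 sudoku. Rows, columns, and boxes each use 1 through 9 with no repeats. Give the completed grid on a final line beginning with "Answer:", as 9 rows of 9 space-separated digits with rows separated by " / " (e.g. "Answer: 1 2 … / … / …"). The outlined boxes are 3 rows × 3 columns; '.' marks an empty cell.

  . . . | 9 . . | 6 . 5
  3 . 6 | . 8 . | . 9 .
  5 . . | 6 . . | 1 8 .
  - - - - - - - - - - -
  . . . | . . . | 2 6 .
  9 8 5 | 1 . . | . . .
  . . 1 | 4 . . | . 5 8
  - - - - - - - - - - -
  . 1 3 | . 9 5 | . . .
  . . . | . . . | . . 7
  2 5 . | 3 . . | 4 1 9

Step 1. [r6c2∈{2,3,6,7}] 2 has one home in box 4: r6c2, so r6c2=2.
Step 2. [r7c1∈{4,6,7,8}] r7c1 is the only open cell in row 7 admitting 4 ⇒ r7c1=4.
Step 3. [r4c1∈{7}] only 7 remains possible at r4c1, so r4c1=7.
Step 4. [r2c6∈{1,2,4,7}] 1 has one home in row 2: r2c6. So r2c6=1.
Step 5. [r7c4∈{2,7,8}] 7 has one home in row 7: r7c4, so r7c4=7.
Step 6. [r9c5∈{6}] nothing but 6 survives at r9c5 ⇒ r9c5=6.
Step 7. [r4c2∈{3,4}] across col 2, 3 lands solely at r4c2. So r4c2=3.
Step 8. [r5c6∈{2,3,6,7}] in row 5, 6 fits only at r5c6, so r5c6=6.
Step 9. [r5c5∈{2,3,7}] r5c5 is the only open cell in row 5 admitting 2, so r5c5=2.
Step 10. [r2c7∈{7}] r2c7 is down to just 7 ⇒ r2c7=7.
Step 11. [r2c2∈{4}] r2c2 is down to just 4 ⇒ r2c2=4.
Step 12. [r1c2∈{7}] r1c2 is down to just 7, so r1c2=7.
Step 13. [r2c9∈{2}] r2c9 has the single candidate 2, so r2c9=2.
Step 14. [r5c7∈{3}] only 3 remains possible at r5c7 ⇒ r5c7=3.
Step 15. [r9c6∈{8}] r9c6 is down to just 8 ⇒ r9c6=8.
Step 16. [r3c9∈{3,4}] in col 9, 3 fits only at r3c9 ⇒ r3c9=3.
Step 17. [r1c8∈{4}] only 4 remains possible at r1c8 ⇒ r1c8=4.
Step 18. [r8c2∈{6,9}] across col 2, 6 lands solely at r8c2 ⇒ r8c2=6.
Step 19. [r8c1∈{8}] only 8 remains possible at r8c1 ⇒ r8c1=8.
Step 20. [r1c5∈{3}] r1c5 has the single candidate 3 ⇒ r1c5=3.
Step 21. [r1c6∈{2}] only 2 remains possible at r1c6 ⇒ r1c6=2.
Step 22. [r6c6∈{3,7,9}] r6c6 is the only open cell in row 6 admitting 3, so r6c6=3.
Step 23. [r3c6∈{4,7}] across col 6, 7 lands solely at r3c6 ⇒ r3c6=7.
Step 24. [r3c3∈{2,9}] across row 3, 2 lands solely at r3c3, so r3c3=2.
Step 25. [r8c8∈{2,3}] across row 8, 3 lands solely at r8c8, so r8c8=3.
Step 26. [r4c3∈{4}] only 4 remains possible at r4c3 ⇒ r4c3=4.
Step 27. [r2c4∈{5}] r2c4 is down to just 5. So r2c4=5.
Step 28. [r8c6∈{4}] r8c6 has the single candidate 4, so r8c6=4.
Step 29. [r8c7∈{5}] r8c7 is down to just 5 ⇒ r8c7=5.
Step 30. [r1c3∈{8}] nothing but 8 survives at r1c3 ⇒ r1c3=8.
Step 31. [r5c9∈{4}] r5c9's peers cover all but 4. So r5c9=4.
Step 32. [r7c7∈{8}] only 8 remains possible at r7c7. So r7c7=8.
Step 33. [r3c2∈{9}] only 9 remains possible at r3c2. So r3c2=9.
Step 34. [r8c3∈{9}] nothing but 9 survives at r8c3. So r8c3=9.
Step 35. [r4c5∈{5}] r4c5's peers cover all but 5 ⇒ r4c5=5.
Step 36. [r5c8∈{7}] r5c8 is down to just 7, so r5c8=7.
Step 37. [r6c5∈{7}] r6c5's peers cover all but 7. So r6c5=7.
Step 38. [r1c1∈{1}] r1c1's peers cover all but 1 ⇒ r1c1=1.
Step 39. [r7c8∈{2}] r7c8 is down to just 2 ⇒ r7c8=2.
Step 40. [r4c9∈{1}] nothing but 1 survives at r4c9. So r4c9=1.
Step 41. [r6c7∈{9}] r6c7 is down to just 9 ⇒ r6c7=9.
Step 42. [r6c1∈{6}] only 6 remains possible at r6c1, so r6c1=6.
Step 43. [r8c4∈{2}] r8c4's peers cover all but 2. So r8c4=2.
Step 44. [r9c3∈{7}] r9c3 has the single candidate 7 ⇒ r9c3=7.
Step 45. [r4c4∈{8}] r4c4's peers cover all but 8 ⇒ r4c4=8.
Step 46. [r7c9∈{6}] r7c9's peers cover all but 6 ⇒ r7c9=6.
Step 47. [r8c5∈{1}] r8c5 has the single candidate 1 ⇒ r8c5=1.
Step 48. [r4c6∈{9}] only 9 remains possible at r4c6 ⇒ r4c6=9.
Step 49. [r3c5∈{4}] only 4 remains possible at r3c5 ⇒ r3c5=4.

Answer: 1 7 8 9 3 2 6 4 5 / 3 4 6 5 8 1 7 9 2 / 5 9 2 6 4 7 1 8 3 / 7 3 4 8 5 9 2 6 1 / 9 8 5 1 2 6 3 7 4 / 6 2 1 4 7 3 9 5 8 / 4 1 3 7 9 5 8 2 6 / 8 6 9 2 1 4 5 3 7 / 2 5 7 3 6 8 4 1 9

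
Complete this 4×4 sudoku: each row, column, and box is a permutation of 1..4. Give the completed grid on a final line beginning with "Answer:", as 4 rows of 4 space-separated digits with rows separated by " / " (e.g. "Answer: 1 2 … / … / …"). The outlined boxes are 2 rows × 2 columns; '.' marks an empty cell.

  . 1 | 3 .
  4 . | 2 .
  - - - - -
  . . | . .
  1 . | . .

Step 1. [r3c1∈{2,3}] in col 1, 3 fits only at r3c1 ⇒ r3c1=3.
Step 2. [r4c3∈{4}] nothing but 4 survives at r4c3. So r4c3=4.
Step 3. [r4c2∈{2}] only 2 remains possible at r4c2 ⇒ r4c2=2.
Step 4. [r3c4∈{1,2}] row 3 places 2 nowhere but r3c4. So r3c4=2.
Step 5. [r1c4∈{4}] r1c4 is down to just 4, so r1c4=4.
Step 6. [r3c3∈{1}] only 1 remains possible at r3c3 ⇒ r3c3=1.
Step 7. [r2c4∈{1}] r2c4 has the single candidate 1. So r2c4=1.
Step 8. [r2c2∈{3}] r2c2 has the single candidate 3, so r2c2=3.
Step 9. [r4c4∈{3}] nothing but 3 survives at r4c4. So r4c4=3.
Step 10. [r3c2∈{4}] r3c2 is down to just 4. So r3c2=4.
Step 11. [r1c1∈{2}] only 2 remains possible at r1c1, so r1c1=2.

Answer: 2 1 3 4 / 4 3 2 1 / 3 4 1 2 / 1 2 4 3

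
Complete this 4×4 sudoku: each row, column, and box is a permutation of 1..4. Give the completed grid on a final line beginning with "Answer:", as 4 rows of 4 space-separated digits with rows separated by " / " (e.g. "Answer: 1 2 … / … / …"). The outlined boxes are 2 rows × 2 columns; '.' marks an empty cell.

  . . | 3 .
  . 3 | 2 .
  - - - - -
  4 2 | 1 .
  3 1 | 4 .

Step 1. [r2c1∈{1}] only 1 remains possible at r2c1. So r2c1=1.
Step 2. [r2c4∈{4}] nothing but 4 survives at r2c4, so r2c4=4.
Step 3. [r1c1∈{2}] r1c1 is down to just 2 ⇒ r1c1=2.
Step 4. [r1c4∈{1}] r1c4's peers cover all but 1. So r1c4=1.
Step 5. [r4c4∈{2}] r4c4's peers cover all but 2, so r4c4=2.
Step 6. [r3c4∈{3}] only 3 remains possible at r3c4 ⇒ r3c4=3.
Step 7. [r1c2∈{4}] r1c2 has the single candidate 4. So r1c2=4.

Answer: 2 4 3 1 / 1 3 2 4 / 4 2 1 3 / 3 1 4 2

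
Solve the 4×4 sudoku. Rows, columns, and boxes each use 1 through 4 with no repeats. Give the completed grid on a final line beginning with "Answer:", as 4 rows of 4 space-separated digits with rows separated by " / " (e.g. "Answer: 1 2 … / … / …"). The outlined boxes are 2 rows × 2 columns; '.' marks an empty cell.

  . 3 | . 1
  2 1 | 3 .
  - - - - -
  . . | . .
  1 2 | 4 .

Step 1. [r3c1∈{3,4}] 3 has one home in col 1: r3c1. So r3c1=3.
Step 2. [r3c3∈{1,2}] across row 3, 1 lands solely at r3c3 ⇒ r3c3=1.
Step 3. [r1c1∈{4}] only 4 remains possible at r1c1, so r1c1=4.
Step 4. [r2c4∈{4}] r2c4's peers cover all but 4. So r2c4=4.
Step 5. [r1c3∈{2}] r1c3 has the single candidate 2. So r1c3=2.
Step 6. [r3c4∈{2}] r3c4 has the single candidate 2, so r3c4=2.
Step 7. [r4c4∈{3}] r4c4 is down to just 3. So r4c4=3.
Step 8. [r3c2∈{4}] r3c2 has the single candidate 4, so r3c2=4.

Answer: 4 3 2 1 / 2 1 3 4 / 3 4 1 2 / 1 2 4 3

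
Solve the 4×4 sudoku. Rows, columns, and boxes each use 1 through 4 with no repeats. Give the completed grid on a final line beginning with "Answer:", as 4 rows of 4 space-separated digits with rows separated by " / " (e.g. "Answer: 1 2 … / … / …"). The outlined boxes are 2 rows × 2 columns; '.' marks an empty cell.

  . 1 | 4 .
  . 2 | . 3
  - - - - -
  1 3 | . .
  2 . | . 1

Step 1. [r3c4∈{2,4}] r3c4 is the only open cell in row 3 admitting 4 ⇒ r3c4=4.
Step 2. [r1c4∈{2}] only 2 remains possible at r1c4, so r1c4=2.
Step 3. [r1c1∈{3}] only 3 remains possible at r1c1. So r1c1=3.
Step 4. [r4c3∈{3}] r4c3 has the single candidate 3, so r4c3=3.
Step 5. [r2c3∈{1}] r2c3's peers cover all but 1 ⇒ r2c3=1.
Step 6. [r4c2∈{4}] r4c2 is down to just 4, so r4c2=4.
Step 7. [r3c3∈{2}] only 2 remains possible at r3c3, so r3c3=2.
Step 8. [r2c1∈{4}] r2c1 has the single candidate 4, so r2c1=4.

Answer: 3 1 4 2 / 4 2 1 3 / 1 3 2 4 / 2 4 3 1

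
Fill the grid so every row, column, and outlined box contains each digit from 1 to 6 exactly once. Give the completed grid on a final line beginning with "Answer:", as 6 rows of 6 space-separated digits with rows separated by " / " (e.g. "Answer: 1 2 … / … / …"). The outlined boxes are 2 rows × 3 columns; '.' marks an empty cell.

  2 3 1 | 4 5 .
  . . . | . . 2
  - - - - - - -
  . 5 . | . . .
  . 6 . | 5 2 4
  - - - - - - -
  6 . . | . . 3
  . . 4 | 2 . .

Step 1. [r5c4∈{1}] r5c4's peers cover all but 1 ⇒ r5c4=1.
Step 2. [r1c6∈{6}] r1c6 is down to just 6, so r1c6=6.
Step 3. [r6c1∈{1,3,5}] r6c1 is the only open cell in row 6 admitting 3, so r6c1=3.
Step 4. [r2c1∈{4,5}] in col 1, 5 fits only at r2c1, so r2c1=5.
Step 5. [r2c4∈{3}] r2c4 has the single candidate 3, so r2c4=3.
Step 6. [r3c5∈{1,3,6}] across col 5, 3 lands solely at r3c5. So r3c5=3.
Step 7. [r5c3∈{2,5}] row 5 places 5 nowhere but r5c3, so r5c3=5.
Step 8. [r3c6∈{1}] r3c6 is down to just 1, so r3c6=1.
Step 9. [r5c2∈{2}] nothing but 2 survives at r5c2, so r5c2=2.
Step 10. [r3c1∈{4}] nothing but 4 survives at r3c1 ⇒ r3c1=4.
Step 11. [r4c1∈{1}] r4c1 is down to just 1 ⇒ r4c1=1.
Step 12. [r3c4∈{6}] r3c4's peers cover all but 6, so r3c4=6.
Step 13. [r3c3∈{2}] r3c3 is down to just 2 ⇒ r3c3=2.
Step 14. [r2c3∈{6}] r2c3 has the single candidate 6. So r2c3=6.
Step 15. [r2c5∈{1}] only 1 remains possible at r2c5 ⇒ r2c5=1.
Step 16. [r5c5∈{4}] r5c5's peers cover all but 4 ⇒ r5c5=4.
Step 17. [r2c2∈{4}] r2c2 has the single candidate 4. So r2c2=4.
Step 18. [r6c6∈{5}] r6c6's peers cover all but 5. So r6c6=5.
Step 19. [r6c5∈{6}] only 6 remains possible at r6c5. So r6c5=6.
Step 20. [r4c3∈{3}] r4c3 is down to just 3 ⇒ r4c3=3.
Step 21. [r6c2∈{1}] r6c2 has the single candidate 1, so r6c2=1.

Answer: 2 3 1 4 5 6 / 5 4 6 3 1 2 / 4 5 2 6 3 1 / 1 6 3 5 2 4 / 6 2 5 1 4 3 / 3 1 4 2 6 5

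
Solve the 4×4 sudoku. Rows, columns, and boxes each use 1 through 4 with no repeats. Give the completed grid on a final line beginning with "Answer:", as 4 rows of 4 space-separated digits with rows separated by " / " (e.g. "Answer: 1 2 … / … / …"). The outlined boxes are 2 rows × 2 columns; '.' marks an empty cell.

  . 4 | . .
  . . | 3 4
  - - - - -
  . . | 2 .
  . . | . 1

Step 1. [r1c1∈{1,2,3}] r1c1 is the only open cell in row 1 admitting 3. So r1c1=3.
Step 2. [r4c2∈{2,3}] in row 4, 3 fits only at r4c2. So r4c2=3.
Step 3. [r2c2∈{1,2}] 2 has one home in col 2: r2c2 ⇒ r2c2=2.
Step 4. [r3c1∈{1,4}] r3c1 is the only open cell in row 3 admitting 4. So r3c1=4.
Step 5. [r2c1∈{1}] r2c1's peers cover all but 1, so r2c1=1.
Step 6. [r4c3∈{4}] r4c3 has the single candidate 4, so r4c3=4.
Step 7. [r4c1∈{2}] nothing but 2 survives at r4c1, so r4c1=2.
Step 8. [r3c2∈{1}] r3c2's peers cover all but 1 ⇒ r3c2=1.
Step 9. [r1c3∈{1}] nothing but 1 survives at r1c3, so r1c3=1.
Step 10. [r3c4∈{3}] r3c4 is down to just 3, so r3c4=3.
Step 11. [r1c4∈{2}] nothing but 2 survives at r1c4. So r1c4=2.

Answer: 3 4 1 2 / 1 2 3 4 / 4 1 2 3 / 2 3 4 1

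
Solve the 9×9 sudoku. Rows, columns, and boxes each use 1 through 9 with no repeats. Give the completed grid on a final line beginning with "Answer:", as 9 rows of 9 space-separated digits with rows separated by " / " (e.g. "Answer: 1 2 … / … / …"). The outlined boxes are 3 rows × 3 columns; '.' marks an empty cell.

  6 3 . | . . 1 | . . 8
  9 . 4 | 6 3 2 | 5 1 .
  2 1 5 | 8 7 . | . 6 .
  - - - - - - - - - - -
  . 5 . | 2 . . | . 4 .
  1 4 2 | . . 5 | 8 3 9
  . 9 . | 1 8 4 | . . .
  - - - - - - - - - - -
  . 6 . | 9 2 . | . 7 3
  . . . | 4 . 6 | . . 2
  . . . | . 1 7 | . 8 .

Step 1. [r1c3∈{7}] r1c3 is down to just 7. So r1c3=7.
Step 2. [r8c5∈{5}] r8c5's peers cover all but 5, so r8c5=5.
Step 3. [r8c8∈{9}] nothing but 9 survives at r8c8 ⇒ r8c8=9.
Step 4. [r9c9∈{4,5,6}] in box 9, 5 fits only at r9c9. So r9c9=5.
Step 5. [r8c7∈{1}] r8c7 has the single candidate 1 ⇒ r8c7=1.
Step 6. [r7c7∈{4}] only 4 remains possible at r7c7. So r7c7=4.
Step 7. [r3c6∈{9}] r3c6's peers cover all but 9. So r3c6=9.
Step 8. [r4c6∈{3}] only 3 remains possible at r4c6. So r4c6=3.
Step 9. [r4c9∈{1,6,7}] in row 4, 1 fits only at r4c9. So r4c9=1.
Step 10. [r6c9∈{6,7}] across col 9, 6 lands solely at r6c9. So r6c9=6.
Step 11. [r6c3∈{3}] r6c3's peers cover all but 3. So r6c3=3.
Step 12. [r8c3∈{8}] r8c3 is down to just 8, so r8c3=8.
Step 13. [r6c1∈{7}] r6c1 is down to just 7. So r6c1=7.
Step 14. [r1c8∈{2}] r1c8's peers cover all but 2. So r1c8=2.
Step 15. [r8c1∈{3}] r8c1's peers cover all but 3, so r8c1=3.
Step 16. [r4c5∈{6,9}] r4c5 is the only open cell in row 4 admitting 9. So r4c5=9.
Step 17. [r4c1∈{8}] nothing but 8 survives at r4c1, so r4c1=8.
Step 18. [r8c2∈{7}] nothing but 7 survives at r8c2, so r8c2=7.
Step 19. [r9c4∈{3}] r9c4 has the single candidate 3. So r9c4=3.
Step 20. [r9c3∈{9}] r9c3 is down to just 9 ⇒ r9c3=9.
Step 21. [r6c7∈{2}] r6c7 has the single candidate 2 ⇒ r6c7=2.
Step 22. [r7c3∈{1}] r7c3 has the single candidate 1, so r7c3=1.
Step 23. [r5c5∈{6}] r5c5 has the single candidate 6. So r5c5=6.
Step 24. [r1c5∈{4}] nothing but 4 survives at r1c5. So r1c5=4.
Step 25. [r9c1∈{4}] r9c1 is down to just 4, so r9c1=4.
Step 26. [r1c7∈{9}] r1c7 is down to just 9. So r1c7=9.
Step 27. [r1c4∈{5}] r1c4's peers cover all but 5, so r1c4=5.
Step 28. [r9c7∈{6}] r9c7's peers cover all but 6 ⇒ r9c7=6.
Step 29. [r4c7∈{7}] r4c7 has the single candidate 7 ⇒ r4c7=7.
Step 30. [r7c1∈{5}] only 5 remains possible at r7c1 ⇒ r7c1=5.
Step 31. [r2c9∈{7}] nothing but 7 survives at r2c9. So r2c9=7.
Step 32. [r6c8∈{5}] r6c8 has the single candidate 5. So r6c8=5.
Step 33. [r5c4∈{7}] only 7 remains possible at r5c4 ⇒ r5c4=7.
Step 34. [r3c9∈{4}] only 4 remains possible at r3c9 ⇒ r3c9=4.
Step 35. [r7c6∈{8}] r7c6 has the single candidate 8. So r7c6=8.
Step 36. [r4c3∈{6}] nothing but 6 survives at r4c3. So r4c3=6.
Step 37. [r9c2∈{2}] r9c2 is down to just 2 ⇒ r9c2=2.
Step 38. [r2c2∈{8}] r2c2 has the single candidate 8, so r2c2=8.
Step 39. [r3c7∈{3}] r3c7 has the single candidate 3 ⇒ r3c7=3.

Answer: 6 3 7 5 4 1 9 2 8 / 9 8 4 6 3 2 5 1 7 / 2 1 5 8 7 9 3 6 4 / 8 5 6 2 9 3 7 4 1 / 1 4 2 7 6 5 8 3 9 / 7 9 3 1 8 4 2 5 6 / 5 6 1 9 2 8 4 7 3 / 3 7 8 4 5 6 1 9 2 / 4 2 9 3 1 7 6 8 5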